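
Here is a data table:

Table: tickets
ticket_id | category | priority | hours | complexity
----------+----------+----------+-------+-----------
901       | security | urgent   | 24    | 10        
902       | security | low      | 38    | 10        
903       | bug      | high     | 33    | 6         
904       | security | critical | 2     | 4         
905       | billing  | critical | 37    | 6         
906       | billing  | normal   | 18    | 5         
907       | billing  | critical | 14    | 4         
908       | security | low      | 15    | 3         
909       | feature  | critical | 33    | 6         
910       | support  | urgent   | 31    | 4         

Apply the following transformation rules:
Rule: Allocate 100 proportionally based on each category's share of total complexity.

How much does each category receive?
billing: 25.86, bug: 10.34, feature: 10.34, security: 46.55, support: 6.9

Step 1: Calculate total complexity = 58
Step 2: Calculate each category's proportion:
  billing: 15/58 = 25.86% → 25.86
  bug: 6/58 = 10.34% → 10.34
  feature: 6/58 = 10.34% → 10.34
  security: 27/58 = 46.55% → 46.55
  support: 4/58 = 6.90% → 6.9
Step 3: Verify: sum of allocations ≈ 100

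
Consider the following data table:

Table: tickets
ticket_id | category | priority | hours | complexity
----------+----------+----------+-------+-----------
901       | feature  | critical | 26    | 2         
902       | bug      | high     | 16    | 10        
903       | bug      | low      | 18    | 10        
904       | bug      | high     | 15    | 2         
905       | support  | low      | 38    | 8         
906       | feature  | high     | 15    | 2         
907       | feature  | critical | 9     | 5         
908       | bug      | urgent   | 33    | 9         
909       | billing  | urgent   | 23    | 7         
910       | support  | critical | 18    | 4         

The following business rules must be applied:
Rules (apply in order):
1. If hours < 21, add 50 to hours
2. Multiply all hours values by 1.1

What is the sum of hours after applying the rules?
562.1

Step 1: Apply Rule 1 - Add 50 to records with hours < 21
  - 6 records affected: 91 + (6 × 50) = 391
  - Unaffected records: 120
  - Sum after Rule 1: 511
Step 2: Apply Rule 2 - Multiply all by 1.1
  - 511 × 1.1 = 562.1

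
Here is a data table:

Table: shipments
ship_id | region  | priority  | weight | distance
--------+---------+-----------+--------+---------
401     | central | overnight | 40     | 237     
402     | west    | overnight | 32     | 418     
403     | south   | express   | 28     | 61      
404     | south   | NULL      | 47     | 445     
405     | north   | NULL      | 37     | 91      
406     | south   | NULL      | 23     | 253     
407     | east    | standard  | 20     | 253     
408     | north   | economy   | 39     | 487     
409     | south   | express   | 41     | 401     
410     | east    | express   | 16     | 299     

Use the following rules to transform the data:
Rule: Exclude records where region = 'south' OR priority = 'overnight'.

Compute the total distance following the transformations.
1130

Step 1: Find records where region = 'south' OR priority = 'overnight'
Step 2: 6 records match, summing to 1815
Step 3: Original sum: 2945
Step 4: Remaining sum = 2945 - 1815 = 1130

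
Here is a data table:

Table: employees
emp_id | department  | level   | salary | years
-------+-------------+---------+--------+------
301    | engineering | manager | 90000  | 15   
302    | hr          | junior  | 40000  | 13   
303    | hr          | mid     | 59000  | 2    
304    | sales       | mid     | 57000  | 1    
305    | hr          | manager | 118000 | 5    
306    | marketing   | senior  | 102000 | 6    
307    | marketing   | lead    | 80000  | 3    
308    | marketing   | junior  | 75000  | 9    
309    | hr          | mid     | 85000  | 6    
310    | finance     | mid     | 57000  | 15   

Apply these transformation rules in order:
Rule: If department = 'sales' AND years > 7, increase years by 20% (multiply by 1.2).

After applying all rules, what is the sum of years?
75

Step 1: Find records where department = 'sales' AND years > 7
Step 2: 0 records match, summing to 0
Step 3: After multiplier: 0 × 1.2 = 0.0
Step 4: Unaffected records sum: 75
Step 5: Final sum = 0.0 + 75 = 75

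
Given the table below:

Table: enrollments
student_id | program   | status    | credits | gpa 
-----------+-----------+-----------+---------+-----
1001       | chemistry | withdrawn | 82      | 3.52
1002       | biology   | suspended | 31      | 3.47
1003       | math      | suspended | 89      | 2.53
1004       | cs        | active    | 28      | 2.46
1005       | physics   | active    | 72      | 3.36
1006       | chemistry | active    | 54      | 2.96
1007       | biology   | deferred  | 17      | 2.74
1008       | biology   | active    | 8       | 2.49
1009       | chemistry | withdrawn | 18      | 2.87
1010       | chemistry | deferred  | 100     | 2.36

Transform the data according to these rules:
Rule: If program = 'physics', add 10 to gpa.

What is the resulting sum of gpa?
38.76

Step 1: Count records where program = 'physics': 1
Step 2: Total bonus added: 1 × 10 = 10
Step 3: Original sum of gpa: 28.76
Step 4: Final sum = 28.76 + 10 = 38.76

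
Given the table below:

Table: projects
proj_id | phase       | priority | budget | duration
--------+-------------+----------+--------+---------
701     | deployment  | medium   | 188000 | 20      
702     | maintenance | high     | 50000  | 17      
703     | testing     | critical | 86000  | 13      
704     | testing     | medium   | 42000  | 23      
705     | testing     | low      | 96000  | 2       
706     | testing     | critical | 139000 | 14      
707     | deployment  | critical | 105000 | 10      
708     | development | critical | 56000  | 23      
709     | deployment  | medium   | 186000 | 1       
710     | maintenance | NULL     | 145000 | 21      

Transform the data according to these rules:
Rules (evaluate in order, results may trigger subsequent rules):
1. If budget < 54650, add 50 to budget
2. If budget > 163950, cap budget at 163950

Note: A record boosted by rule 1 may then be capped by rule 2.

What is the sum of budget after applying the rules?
1047000

Step 1: Apply rule 1 to records with budget < 54650
  - 2 records get bonus of 50
  - Of these, 0 records then exceed 163950 and get capped
Step 2: Apply rule 2 to records with budget > 163950
  - 2 records (original) are capped
Step 3: Calculate final sum = 1047000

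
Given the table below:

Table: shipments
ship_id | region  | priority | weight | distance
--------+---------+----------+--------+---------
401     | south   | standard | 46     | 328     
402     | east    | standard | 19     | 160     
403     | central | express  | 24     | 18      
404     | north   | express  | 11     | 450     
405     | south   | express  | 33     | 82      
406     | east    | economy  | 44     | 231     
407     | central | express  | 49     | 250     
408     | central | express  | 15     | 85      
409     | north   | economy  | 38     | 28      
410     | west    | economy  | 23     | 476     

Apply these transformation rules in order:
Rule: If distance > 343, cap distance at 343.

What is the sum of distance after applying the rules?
1868

Step 1: 2 records have distance > 343
Step 2: These records originally summed to 926
Step 3: After capping: 2 × 343 = 686
Step 4: Unaffected records sum: 1182
Step 5: Final sum = 686 + 1182 = 1868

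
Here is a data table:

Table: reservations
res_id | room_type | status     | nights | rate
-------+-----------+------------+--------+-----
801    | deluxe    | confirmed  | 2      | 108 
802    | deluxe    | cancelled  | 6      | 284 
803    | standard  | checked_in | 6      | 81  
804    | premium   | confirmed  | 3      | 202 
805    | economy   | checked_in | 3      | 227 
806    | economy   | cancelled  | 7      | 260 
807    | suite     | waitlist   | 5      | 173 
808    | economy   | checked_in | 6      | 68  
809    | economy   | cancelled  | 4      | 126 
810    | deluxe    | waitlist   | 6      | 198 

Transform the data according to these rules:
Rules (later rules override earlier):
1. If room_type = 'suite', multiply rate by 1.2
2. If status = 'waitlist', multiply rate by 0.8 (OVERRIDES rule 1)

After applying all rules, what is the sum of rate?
1652.8

Step 1: Rule 2 takes priority for records with status = 'waitlist'
  - 2 records: 371 × 0.8 = 296.8
Step 2: Rule 1 applies to remaining records with room_type = 'suite'
  - 0 records: 0 × 1.2 = 0.0
Step 3: Other records unchanged: 1356
Step 4: Final sum = 296.8 + 0.0 + 1356 = 1652.8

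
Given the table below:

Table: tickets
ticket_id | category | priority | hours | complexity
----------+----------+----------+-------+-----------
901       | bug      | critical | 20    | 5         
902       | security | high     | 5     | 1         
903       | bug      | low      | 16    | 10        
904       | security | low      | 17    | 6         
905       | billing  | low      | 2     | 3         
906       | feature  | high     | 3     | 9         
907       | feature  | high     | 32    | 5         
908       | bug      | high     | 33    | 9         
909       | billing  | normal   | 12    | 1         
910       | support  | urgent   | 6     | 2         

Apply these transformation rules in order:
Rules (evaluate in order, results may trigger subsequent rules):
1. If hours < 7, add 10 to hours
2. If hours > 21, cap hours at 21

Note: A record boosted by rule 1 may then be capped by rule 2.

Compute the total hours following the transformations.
163

Step 1: Apply rule 1 to records with hours < 7
  - 4 records get bonus of 10
  - Of these, 0 records then exceed 21 and get capped
Step 2: Apply rule 2 to records with hours > 21
  - 2 records (original) are capped
Step 3: Calculate final sum = 163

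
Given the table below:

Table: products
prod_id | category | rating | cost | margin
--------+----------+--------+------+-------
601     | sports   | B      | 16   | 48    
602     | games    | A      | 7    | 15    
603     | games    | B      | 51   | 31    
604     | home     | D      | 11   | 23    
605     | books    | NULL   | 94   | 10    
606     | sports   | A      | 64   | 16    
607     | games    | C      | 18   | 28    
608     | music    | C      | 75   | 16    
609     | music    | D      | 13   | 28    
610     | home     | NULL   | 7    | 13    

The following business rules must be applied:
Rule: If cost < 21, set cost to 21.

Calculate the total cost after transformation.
410

Step 1: 6 records have cost < 21
Step 2: These records originally summed to 72
Step 3: After setting to minimum: 6 × 21 = 126
Step 4: Unaffected records sum: 284
Step 5: Final sum = 126 + 284 = 410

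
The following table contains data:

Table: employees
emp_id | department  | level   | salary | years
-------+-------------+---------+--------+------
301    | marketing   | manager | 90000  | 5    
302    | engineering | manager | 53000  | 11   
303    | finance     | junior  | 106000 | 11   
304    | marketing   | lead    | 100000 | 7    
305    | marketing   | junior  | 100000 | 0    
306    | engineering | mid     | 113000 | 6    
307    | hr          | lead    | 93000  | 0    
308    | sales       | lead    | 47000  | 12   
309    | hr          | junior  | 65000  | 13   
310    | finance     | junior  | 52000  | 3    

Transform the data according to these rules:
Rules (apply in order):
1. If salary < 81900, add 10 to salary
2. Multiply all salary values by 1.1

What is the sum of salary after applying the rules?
900944.0

Step 1: Apply Rule 1 - Add 10 to records with salary < 81900
  - 4 records affected: 217000 + (4 × 10) = 217040
  - Unaffected records: 602000
  - Sum after Rule 1: 819040
Step 2: Apply Rule 2 - Multiply all by 1.1
  - 819040 × 1.1 = 900944.0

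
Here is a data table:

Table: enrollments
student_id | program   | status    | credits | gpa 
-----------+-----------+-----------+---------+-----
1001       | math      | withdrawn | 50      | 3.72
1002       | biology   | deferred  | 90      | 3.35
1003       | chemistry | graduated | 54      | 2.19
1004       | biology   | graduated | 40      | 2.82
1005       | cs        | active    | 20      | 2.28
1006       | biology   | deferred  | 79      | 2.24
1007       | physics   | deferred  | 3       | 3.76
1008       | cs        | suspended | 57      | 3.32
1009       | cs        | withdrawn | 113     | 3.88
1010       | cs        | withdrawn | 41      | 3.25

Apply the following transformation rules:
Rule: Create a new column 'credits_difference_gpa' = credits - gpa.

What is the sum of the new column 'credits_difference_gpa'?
516.19

Step 1: For each record, compute credits - gpa
Example calculations:
  50 - 3.72 = 46.28
  90 - 3.35 = 86.65
  54 - 2.19 = 51.81
  ...
Step 2: Sum all derived values
Step 3: Total = 516.19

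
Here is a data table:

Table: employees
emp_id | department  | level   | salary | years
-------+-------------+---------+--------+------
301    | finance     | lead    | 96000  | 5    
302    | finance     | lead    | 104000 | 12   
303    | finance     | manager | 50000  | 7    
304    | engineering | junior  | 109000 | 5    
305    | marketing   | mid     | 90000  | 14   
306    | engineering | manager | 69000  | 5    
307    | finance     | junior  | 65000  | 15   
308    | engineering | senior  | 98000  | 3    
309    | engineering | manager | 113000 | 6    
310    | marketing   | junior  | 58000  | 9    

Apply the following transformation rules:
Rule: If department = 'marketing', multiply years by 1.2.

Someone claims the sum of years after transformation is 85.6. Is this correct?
Yes, the result is correct.

Step 1: Calculate the correct sum after transformation
Step 2: Apply multiplier 1.2 to records where department = 'marketing'
Step 3: Correct result = 85.6
Step 4: Claimed result = 85.6
Step 5: 85.6 = 85.6 ✓
Conclusion: The claimed result is correct.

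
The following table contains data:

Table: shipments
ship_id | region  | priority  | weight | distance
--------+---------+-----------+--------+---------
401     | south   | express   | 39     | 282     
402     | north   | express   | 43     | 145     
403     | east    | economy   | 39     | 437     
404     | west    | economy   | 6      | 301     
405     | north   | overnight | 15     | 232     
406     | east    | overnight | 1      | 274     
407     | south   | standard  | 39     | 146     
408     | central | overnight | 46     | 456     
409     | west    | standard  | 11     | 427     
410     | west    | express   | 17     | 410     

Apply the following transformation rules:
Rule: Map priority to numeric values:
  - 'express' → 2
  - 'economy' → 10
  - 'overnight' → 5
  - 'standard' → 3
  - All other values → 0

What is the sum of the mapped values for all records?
47

Step 1: Apply mapping to each record
Step 2: Count by status:
  'express': 3 records × 2 = 6
  'economy': 2 records × 10 = 20
  'overnight': 3 records × 5 = 15
  'standard': 2 records × 3 = 6
Step 3: Sum all mapped values = 47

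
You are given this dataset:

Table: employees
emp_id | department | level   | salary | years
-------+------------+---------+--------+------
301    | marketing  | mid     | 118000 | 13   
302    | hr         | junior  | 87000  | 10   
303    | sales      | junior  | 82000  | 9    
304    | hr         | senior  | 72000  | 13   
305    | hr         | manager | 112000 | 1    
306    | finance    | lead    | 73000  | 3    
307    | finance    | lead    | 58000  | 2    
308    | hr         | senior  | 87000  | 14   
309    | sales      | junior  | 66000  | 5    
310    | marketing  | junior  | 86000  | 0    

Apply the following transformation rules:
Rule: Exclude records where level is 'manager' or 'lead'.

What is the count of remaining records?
7

Step 1: Count records to exclude
  - 1 (manager) + 2 (lead) = 3 records
Step 2: Total records: 10
Step 3: Remaining = 10 - 3 = 7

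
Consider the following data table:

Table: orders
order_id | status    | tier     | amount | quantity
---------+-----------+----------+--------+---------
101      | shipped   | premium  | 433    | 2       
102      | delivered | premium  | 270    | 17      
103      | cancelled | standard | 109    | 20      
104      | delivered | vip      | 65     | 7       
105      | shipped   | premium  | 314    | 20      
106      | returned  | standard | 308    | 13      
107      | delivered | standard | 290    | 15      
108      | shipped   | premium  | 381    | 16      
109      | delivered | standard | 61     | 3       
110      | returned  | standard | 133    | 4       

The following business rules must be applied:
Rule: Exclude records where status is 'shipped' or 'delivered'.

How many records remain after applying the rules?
3

Step 1: Count records to exclude
  - 3 (shipped) + 4 (delivered) = 7 records
Step 2: Total records: 10
Step 3: Remaining = 10 - 7 = 3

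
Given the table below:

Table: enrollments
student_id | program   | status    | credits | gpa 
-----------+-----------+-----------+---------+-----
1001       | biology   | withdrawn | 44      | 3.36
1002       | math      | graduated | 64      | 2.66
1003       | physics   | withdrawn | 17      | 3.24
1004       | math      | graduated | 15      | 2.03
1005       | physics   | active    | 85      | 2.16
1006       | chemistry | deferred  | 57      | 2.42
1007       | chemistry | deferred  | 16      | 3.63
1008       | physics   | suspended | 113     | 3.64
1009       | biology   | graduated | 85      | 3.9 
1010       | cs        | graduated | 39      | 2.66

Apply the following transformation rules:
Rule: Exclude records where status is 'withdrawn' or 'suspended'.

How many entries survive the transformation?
7

Step 1: Count records to exclude
  - 2 (withdrawn) + 1 (suspended) = 3 records
Step 2: Total records: 10
Step 3: Remaining = 10 - 3 = 7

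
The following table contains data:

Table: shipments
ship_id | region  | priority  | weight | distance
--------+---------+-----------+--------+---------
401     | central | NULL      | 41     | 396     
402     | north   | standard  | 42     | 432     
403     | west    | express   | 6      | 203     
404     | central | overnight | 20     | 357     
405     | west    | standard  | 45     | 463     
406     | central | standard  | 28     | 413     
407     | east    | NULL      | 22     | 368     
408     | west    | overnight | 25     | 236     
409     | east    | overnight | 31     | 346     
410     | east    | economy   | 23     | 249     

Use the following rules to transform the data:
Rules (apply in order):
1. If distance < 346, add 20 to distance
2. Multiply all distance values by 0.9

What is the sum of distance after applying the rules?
3170.7

Step 1: Apply Rule 1 - Add 20 to records with distance < 346
  - 3 records affected: 688 + (3 × 20) = 748
  - Unaffected records: 2775
  - Sum after Rule 1: 3523
Step 2: Apply Rule 2 - Multiply all by 0.9
  - 3523 × 0.9 = 3170.7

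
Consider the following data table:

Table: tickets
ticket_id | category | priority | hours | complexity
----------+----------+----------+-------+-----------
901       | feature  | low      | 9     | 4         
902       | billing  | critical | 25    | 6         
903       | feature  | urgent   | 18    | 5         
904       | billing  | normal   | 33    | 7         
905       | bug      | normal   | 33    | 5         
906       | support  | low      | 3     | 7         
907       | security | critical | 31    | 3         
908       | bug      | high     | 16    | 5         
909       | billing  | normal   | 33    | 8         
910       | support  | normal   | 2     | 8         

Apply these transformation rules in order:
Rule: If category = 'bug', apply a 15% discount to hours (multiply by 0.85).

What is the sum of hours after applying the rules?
195.65

Step 1: Records with category = 'bug' have total hours = 49
Step 2: Apply multiplier: 49 × 0.85 = 41.65
Step 3: Other records total: 154
Step 4: Final sum = 41.65 + 154 = 195.65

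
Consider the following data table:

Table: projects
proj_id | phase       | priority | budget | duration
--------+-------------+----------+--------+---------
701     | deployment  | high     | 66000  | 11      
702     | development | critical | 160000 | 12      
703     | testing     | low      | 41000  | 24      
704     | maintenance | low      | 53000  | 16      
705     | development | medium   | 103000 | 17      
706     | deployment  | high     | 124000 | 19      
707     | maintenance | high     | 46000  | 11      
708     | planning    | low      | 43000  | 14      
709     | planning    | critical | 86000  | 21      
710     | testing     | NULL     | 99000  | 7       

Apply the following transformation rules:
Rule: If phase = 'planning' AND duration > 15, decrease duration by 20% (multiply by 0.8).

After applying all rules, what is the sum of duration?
147.8

Step 1: Find records where phase = 'planning' AND duration > 15
Step 2: 1 records match, summing to 21
Step 3: After multiplier: 21 × 0.8 = 16.8
Step 4: Unaffected records sum: 131
Step 5: Final sum = 16.8 + 131 = 147.8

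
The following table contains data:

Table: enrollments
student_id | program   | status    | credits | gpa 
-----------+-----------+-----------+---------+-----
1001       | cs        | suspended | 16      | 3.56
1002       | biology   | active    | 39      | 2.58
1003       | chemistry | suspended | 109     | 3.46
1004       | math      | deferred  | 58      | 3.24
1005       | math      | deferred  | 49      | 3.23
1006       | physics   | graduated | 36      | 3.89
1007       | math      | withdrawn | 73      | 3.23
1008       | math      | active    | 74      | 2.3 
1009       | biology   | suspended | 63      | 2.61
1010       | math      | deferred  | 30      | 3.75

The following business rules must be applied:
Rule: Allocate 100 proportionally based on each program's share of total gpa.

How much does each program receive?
biology: 16.3, chemistry: 10.86, cs: 11.18, math: 49.45, physics: 12.21

Step 1: Calculate total gpa = 31.85
Step 2: Calculate each program's proportion:
  biology: 5.19/31.85 = 16.30% → 16.3
  chemistry: 3.46/31.85 = 10.86% → 10.86
  cs: 3.56/31.85 = 11.18% → 11.18
  math: 15.75/31.85 = 49.45% → 49.45
  physics: 3.89/31.85 = 12.21% → 12.21
Step 3: Verify: sum of allocations ≈ 100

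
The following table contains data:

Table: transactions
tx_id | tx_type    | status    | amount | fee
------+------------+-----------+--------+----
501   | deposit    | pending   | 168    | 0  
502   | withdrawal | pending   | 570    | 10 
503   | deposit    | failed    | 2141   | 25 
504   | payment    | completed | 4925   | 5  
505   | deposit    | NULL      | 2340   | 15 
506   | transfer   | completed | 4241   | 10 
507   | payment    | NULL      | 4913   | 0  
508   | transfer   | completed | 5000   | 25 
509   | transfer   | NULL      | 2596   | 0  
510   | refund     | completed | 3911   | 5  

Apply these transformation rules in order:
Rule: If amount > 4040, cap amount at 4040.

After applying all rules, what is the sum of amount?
27886

Step 1: 4 records have amount > 4040
Step 2: These records originally summed to 19079
Step 3: After capping: 4 × 4040 = 16160
Step 4: Unaffected records sum: 11726
Step 5: Final sum = 16160 + 11726 = 27886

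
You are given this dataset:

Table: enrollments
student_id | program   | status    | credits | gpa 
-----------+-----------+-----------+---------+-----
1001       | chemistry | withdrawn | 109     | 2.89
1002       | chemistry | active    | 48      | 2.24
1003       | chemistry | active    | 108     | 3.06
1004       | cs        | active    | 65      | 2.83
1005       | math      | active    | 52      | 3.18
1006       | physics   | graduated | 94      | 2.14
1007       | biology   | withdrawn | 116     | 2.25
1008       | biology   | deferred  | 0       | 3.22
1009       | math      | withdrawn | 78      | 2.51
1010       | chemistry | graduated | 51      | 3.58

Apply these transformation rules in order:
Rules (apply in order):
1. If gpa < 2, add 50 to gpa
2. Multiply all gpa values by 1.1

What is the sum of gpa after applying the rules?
30.69

Step 1: Apply Rule 1 - Add 50 to records with gpa < 2
  - 0 records affected: 0 + (0 × 50) = 0
  - Unaffected records: 27.9
  - Sum after Rule 1: 27.9
Step 2: Apply Rule 2 - Multiply all by 1.1
  - 27.9 × 1.1 = 30.69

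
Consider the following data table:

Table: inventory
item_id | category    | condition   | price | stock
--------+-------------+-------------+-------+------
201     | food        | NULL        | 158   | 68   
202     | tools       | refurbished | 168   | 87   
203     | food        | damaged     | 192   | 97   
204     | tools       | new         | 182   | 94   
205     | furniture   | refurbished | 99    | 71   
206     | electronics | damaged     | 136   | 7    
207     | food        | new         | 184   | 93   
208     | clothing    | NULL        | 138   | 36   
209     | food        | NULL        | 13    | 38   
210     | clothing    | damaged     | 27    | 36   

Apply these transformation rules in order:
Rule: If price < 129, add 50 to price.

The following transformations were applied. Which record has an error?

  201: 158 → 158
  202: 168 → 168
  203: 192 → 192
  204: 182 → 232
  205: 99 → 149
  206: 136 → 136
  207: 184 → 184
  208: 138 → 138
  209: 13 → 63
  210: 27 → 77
Record 204 has an error. The correct transformed value should be 182, not 232.

Step 1: Check each record against the rule
Step 2: Record 204 has price = 182
Step 3: Since 182 >= 129, the bonus should not have been applied
Step 4: Correct value = 182, but claimed value = 232
Conclusion: Record 204 has the error.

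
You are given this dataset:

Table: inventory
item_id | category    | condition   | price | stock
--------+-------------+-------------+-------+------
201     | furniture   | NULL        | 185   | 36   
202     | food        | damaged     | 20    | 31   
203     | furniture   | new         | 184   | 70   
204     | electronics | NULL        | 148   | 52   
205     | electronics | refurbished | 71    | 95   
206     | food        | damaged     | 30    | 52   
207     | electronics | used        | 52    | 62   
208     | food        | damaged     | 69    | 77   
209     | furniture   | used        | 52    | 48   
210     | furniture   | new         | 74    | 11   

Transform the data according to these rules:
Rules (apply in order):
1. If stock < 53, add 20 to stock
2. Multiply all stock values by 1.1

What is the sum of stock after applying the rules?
719.4

Step 1: Apply Rule 1 - Add 20 to records with stock < 53
  - 6 records affected: 230 + (6 × 20) = 350
  - Unaffected records: 304
  - Sum after Rule 1: 654
Step 2: Apply Rule 2 - Multiply all by 1.1
  - 654 × 1.1 = 719.4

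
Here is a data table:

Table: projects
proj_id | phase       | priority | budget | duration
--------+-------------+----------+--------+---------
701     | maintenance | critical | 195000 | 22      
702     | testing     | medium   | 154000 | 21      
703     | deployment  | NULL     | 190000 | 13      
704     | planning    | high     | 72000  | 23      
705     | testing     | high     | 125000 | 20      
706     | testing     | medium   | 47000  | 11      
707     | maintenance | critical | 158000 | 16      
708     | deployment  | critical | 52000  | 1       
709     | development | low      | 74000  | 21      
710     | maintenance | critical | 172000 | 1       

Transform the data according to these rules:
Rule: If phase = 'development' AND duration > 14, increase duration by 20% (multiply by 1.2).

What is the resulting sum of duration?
153.2

Step 1: Find records where phase = 'development' AND duration > 14
Step 2: 1 records match, summing to 21
Step 3: After multiplier: 21 × 1.2 = 25.2
Step 4: Unaffected records sum: 128
Step 5: Final sum = 25.2 + 128 = 153.2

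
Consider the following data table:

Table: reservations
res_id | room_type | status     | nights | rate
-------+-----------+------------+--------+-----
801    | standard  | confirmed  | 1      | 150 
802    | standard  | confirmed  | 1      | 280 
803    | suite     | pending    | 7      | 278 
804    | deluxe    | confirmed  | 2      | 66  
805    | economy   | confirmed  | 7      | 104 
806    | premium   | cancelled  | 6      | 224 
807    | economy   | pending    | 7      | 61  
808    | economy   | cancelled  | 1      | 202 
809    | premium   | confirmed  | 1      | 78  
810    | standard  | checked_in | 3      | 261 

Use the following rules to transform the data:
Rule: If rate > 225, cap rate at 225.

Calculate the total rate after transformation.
1560

Step 1: 3 records have rate > 225
Step 2: These records originally summed to 819
Step 3: After capping: 3 × 225 = 675
Step 4: Unaffected records sum: 885
Step 5: Final sum = 675 + 885 = 1560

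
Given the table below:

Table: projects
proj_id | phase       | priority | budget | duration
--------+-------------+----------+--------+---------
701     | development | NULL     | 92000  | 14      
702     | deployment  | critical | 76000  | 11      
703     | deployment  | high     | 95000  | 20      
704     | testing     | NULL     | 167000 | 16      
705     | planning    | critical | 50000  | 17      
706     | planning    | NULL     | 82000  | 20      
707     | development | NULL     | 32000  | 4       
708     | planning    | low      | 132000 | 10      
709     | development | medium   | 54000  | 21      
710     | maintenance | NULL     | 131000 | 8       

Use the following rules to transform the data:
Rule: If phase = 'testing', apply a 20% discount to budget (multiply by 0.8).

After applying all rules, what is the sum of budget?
877600.0

Step 1: Records with phase = 'testing' have total budget = 167000
Step 2: Apply multiplier: 167000 × 0.8 = 133600.0
Step 3: Other records total: 744000
Step 4: Final sum = 133600.0 + 744000 = 877600.0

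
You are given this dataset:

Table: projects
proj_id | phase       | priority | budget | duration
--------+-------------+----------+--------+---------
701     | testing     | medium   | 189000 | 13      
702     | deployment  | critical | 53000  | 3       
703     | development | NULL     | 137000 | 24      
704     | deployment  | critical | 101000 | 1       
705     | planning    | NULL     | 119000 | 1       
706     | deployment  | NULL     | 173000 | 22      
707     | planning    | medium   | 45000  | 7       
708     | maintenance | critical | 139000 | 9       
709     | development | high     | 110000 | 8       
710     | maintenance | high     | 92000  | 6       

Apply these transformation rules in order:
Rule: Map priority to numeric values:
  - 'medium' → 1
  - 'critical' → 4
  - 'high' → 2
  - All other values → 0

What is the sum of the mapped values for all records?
18

Step 1: Apply mapping to each record
Step 2: Count by status:
  'medium': 2 records × 1 = 2
  'critical': 3 records × 4 = 12
  'high': 2 records × 2 = 4
Step 3: Sum all mapped values = 18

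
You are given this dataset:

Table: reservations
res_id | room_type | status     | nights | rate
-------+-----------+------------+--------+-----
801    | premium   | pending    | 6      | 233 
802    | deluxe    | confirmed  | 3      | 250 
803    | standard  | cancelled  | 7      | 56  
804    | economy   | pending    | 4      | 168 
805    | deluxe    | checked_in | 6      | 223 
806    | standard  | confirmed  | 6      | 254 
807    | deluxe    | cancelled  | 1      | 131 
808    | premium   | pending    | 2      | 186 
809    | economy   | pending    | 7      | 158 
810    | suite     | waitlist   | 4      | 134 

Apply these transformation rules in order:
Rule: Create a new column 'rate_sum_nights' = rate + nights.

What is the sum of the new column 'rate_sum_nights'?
1839

Step 1: For each record, compute rate + nights
Example calculations:
  233 + 6 = 239
  250 + 3 = 253
  56 + 7 = 63
  ...
Step 2: Sum all derived values
Step 3: Total = 1839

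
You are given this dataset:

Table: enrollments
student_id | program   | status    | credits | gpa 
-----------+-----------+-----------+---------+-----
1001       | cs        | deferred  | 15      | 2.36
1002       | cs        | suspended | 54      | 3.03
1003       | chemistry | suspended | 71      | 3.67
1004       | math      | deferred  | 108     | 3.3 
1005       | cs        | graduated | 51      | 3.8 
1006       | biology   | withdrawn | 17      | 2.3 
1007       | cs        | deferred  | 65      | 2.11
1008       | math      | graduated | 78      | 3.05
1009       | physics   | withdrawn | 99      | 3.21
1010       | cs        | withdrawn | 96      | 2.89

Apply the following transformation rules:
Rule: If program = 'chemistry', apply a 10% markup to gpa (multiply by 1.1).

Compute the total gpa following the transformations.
30.09

Step 1: Records with program = 'chemistry' have total gpa = 3.67
Step 2: Apply multiplier: 3.67 × 1.1 = 4.04
Step 3: Other records total: 26.05
Step 4: Final sum = 4.04 + 26.05 = 30.09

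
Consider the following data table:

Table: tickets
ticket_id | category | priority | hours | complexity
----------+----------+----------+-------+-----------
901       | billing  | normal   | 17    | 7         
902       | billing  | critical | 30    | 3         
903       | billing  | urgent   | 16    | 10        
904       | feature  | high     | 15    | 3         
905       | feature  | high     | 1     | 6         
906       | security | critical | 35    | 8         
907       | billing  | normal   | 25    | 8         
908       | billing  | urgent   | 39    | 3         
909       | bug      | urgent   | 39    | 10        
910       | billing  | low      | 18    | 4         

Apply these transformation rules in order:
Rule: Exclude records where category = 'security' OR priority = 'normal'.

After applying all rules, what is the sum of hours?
158

Step 1: Find records where category = 'security' OR priority = 'normal'
Step 2: 3 records match, summing to 77
Step 3: Original sum: 235
Step 4: Remaining sum = 235 - 77 = 158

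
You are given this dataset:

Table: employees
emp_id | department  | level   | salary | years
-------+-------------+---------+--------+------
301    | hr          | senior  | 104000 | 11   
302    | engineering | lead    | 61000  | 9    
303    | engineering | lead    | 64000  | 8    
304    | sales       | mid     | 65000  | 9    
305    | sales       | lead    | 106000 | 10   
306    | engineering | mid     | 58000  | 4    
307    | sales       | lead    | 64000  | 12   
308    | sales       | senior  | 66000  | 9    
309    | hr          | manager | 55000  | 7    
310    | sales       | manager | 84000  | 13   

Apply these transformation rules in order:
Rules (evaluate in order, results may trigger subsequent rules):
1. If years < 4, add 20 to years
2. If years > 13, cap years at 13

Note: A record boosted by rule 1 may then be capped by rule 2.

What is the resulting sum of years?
92

Step 1: Apply rule 1 to records with years < 4
  - 0 records get bonus of 20
  - Of these, 0 records then exceed 13 and get capped
Step 2: Apply rule 2 to records with years > 13
  - 0 records (original) are capped
Step 3: Calculate final sum = 92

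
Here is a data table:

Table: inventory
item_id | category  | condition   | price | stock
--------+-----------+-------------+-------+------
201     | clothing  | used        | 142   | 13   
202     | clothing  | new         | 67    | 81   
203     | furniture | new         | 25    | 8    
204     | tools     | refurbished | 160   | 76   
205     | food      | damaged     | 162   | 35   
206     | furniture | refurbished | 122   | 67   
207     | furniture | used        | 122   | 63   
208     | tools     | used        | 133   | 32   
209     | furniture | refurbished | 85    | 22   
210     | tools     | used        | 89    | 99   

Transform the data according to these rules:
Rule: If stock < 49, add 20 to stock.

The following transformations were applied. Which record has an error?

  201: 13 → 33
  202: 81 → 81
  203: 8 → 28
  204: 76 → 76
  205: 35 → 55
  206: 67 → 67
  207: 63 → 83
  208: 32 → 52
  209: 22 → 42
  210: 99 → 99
Record 207 has an error. The correct transformed value should be 63, not 83.

Step 1: Check each record against the rule
Step 2: Record 207 has stock = 63
Step 3: Since 63 >= 49, the bonus should not have been applied
Step 4: Correct value = 63, but claimed value = 83
Conclusion: Record 207 has the error.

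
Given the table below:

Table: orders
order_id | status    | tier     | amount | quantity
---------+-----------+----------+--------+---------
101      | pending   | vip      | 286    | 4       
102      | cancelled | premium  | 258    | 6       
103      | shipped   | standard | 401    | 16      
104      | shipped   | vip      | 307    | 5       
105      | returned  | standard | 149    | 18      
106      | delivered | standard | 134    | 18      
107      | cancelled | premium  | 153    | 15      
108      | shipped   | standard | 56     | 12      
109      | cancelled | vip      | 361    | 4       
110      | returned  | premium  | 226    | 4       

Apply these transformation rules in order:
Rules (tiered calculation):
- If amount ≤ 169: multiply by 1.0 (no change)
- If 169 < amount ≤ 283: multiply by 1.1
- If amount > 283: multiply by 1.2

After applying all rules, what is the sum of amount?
2650.4

Step 1: Tier 1 (amount ≤ 169): 4 records, sum = 492 × 1.0 = 492.0
Step 2: Tier 2 (169 < amount ≤ 283): 2 records, sum = 484 × 1.1 = 532.4
Step 3: Tier 3 (amount > 283): 4 records, sum = 1355 × 1.2 = 1626.0
Step 4: Final sum = 492.0 + 532.4 + 1626.0 = 2650.4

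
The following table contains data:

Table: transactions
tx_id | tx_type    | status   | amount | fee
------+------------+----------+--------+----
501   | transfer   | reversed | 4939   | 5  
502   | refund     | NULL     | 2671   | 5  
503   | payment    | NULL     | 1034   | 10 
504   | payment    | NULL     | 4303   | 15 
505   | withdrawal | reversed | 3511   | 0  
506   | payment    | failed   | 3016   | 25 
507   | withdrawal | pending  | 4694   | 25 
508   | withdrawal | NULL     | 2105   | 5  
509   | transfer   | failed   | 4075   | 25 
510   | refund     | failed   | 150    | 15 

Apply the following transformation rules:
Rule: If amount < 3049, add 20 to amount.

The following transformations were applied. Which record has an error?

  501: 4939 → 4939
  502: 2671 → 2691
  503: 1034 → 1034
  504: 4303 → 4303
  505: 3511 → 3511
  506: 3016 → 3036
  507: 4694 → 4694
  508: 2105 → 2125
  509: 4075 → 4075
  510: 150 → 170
Record 503 has an error. The correct transformed value should be 1054, not 1034.

Step 1: Check each record against the rule
Step 2: Record 503 has amount = 1034
Step 3: Since 1034 < 3049, the bonus should have been applied
Step 4: Correct value = 1054, but claimed value = 1034
Conclusion: Record 503 has the error.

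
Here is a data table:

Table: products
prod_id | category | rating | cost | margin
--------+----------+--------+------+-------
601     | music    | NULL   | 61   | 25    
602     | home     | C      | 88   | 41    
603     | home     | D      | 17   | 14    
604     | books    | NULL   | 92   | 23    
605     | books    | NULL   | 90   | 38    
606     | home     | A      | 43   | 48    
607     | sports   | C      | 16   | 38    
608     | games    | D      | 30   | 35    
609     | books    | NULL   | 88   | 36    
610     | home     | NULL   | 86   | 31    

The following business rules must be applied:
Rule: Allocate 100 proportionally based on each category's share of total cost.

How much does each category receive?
books: 44.19, games: 4.91, home: 38.3, music: 9.98, sports: 2.62

Step 1: Calculate total cost = 611
Step 2: Calculate each category's proportion:
  books: 270/611 = 44.19% → 44.19
  games: 30/611 = 4.91% → 4.91
  home: 234/611 = 38.30% → 38.3
  music: 61/611 = 9.98% → 9.98
  sports: 16/611 = 2.62% → 2.62
Step 3: Verify: sum of allocations ≈ 100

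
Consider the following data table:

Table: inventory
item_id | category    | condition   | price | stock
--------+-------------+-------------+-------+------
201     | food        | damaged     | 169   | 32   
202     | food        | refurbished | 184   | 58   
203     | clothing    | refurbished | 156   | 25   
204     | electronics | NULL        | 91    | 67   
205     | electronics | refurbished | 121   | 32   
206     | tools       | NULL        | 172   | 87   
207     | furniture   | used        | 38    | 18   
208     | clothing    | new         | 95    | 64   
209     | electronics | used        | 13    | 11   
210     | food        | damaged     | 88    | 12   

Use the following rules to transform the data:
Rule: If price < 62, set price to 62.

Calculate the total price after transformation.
1200

Step 1: 2 records have price < 62
Step 2: These records originally summed to 51
Step 3: After setting to minimum: 2 × 62 = 124
Step 4: Unaffected records sum: 1076
Step 5: Final sum = 124 + 1076 = 1200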